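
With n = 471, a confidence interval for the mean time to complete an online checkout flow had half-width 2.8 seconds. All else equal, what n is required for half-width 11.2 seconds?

Margin of error scales as 1/√n, so n₂ = n₁·(E₁/E₂)².
n₂ = 471 × (2.8/11.2)² = 471 × 0.0625 = 29.44
Round up: n₂ = 30.

30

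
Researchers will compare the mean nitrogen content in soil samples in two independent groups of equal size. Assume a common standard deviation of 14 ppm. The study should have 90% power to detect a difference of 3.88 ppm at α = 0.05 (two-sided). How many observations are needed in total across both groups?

For two equal groups, n per group = 2·((z_{α/2} + z_β)·σ/δ)².
z_{α/2} = 1.960; z_β = 1.282 (power 90%).
n = 2 × (3.242 × 14 / 3.88)² = 2 × 136.84 = 273.68
Round up: n = 274 per group.
Total across both groups: 2 × 274 = 548.

548 total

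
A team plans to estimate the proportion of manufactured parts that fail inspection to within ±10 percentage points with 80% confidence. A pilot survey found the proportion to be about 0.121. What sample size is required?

n = 18

For a proportion with margin E = 0.1 at 80% confidence, z = 1.282.
n = p̂(1−p̂)(z/E)² = 0.121 × 0.879 × (1.282/0.1)² = 17.48
Round up: n = 18.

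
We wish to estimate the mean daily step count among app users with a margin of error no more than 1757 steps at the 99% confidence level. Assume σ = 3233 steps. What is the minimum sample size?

For a mean, the margin of error is E = z·σ/√n, so n = (zσ/E)².
At 99% confidence, z = 2.576.
n = (2.576 × 3233 / 1757)² = 22.47
Round up: n = 23.

23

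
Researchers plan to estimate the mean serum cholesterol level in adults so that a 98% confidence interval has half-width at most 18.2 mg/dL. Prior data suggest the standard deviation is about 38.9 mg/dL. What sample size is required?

For a mean, the margin of error is E = z·σ/√n, so n = (zσ/E)².
At 98% confidence, z = 2.326.
n = (2.326 × 38.9 / 18.2)² = 24.72
Round up: n = 25.

25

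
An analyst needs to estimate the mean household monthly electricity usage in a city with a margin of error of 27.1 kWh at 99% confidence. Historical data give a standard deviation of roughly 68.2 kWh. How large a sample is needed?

43

For a mean, the margin of error is E = z·σ/√n, so n = (zσ/E)².
At 99% confidence, z = 2.576.
n = (2.576 × 68.2 / 27.1)² = 42.03
Round up: n = 43.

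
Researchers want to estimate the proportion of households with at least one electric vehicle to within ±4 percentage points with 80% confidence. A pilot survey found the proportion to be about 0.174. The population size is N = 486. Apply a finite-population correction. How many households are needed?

114

For a proportion with margin E = 0.04 at 80% confidence, z = 1.282.
n = p̂(1−p̂)(z/E)² = 0.174 × 0.826 × (1.282/0.04)² = 147.63 — call this n₀.
Finite-population correction with N = 486: n = n₀ / (1 + (n₀−1)/N) = 147.63 / 1.302 = 113.39
Round up: n = 114.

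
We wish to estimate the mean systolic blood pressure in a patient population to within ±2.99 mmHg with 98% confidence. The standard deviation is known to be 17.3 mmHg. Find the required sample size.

For a mean, the margin of error is E = z·σ/√n, so n = (zσ/E)².
At 98% confidence, z = 2.326.
n = (2.326 × 17.3 / 2.99)² = 181.12
Round up: n = 182.

182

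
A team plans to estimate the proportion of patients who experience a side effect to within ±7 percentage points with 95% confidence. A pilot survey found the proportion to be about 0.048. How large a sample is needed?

For a proportion with margin E = 0.07 at 95% confidence, z = 1.960.
n = p̂(1−p̂)(z/E)² = 0.048 × 0.952 × (1.960/0.07)² = 35.83
Round up: n = 36.

n = 36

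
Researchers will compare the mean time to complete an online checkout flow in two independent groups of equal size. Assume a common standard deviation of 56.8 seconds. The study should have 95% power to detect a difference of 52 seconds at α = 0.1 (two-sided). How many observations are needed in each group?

26 per group

For two equal groups, n per group = 2·((z_{α/2} + z_β)·σ/δ)².
z_{α/2} = 1.645; z_β = 1.645 (power 95%).
n = 2 × (3.290 × 56.8 / 52)² = 2 × 12.91 = 25.82
Round up: n = 26 per group.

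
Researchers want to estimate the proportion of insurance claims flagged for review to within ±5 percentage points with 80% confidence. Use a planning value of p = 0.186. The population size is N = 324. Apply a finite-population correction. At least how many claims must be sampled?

For a proportion with margin E = 0.05 at 80% confidence, z = 1.282.
n = p̂(1−p̂)(z/E)² = 0.186 × 0.814 × (1.282/0.05)² = 99.53 — call this n₀.
Finite-population correction with N = 324: n = n₀ / (1 + (n₀−1)/N) = 99.53 / 1.304 = 76.33
Round up: n = 77.

n = 77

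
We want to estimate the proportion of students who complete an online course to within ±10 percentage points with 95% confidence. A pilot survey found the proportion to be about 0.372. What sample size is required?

90

For a proportion with margin E = 0.1 at 95% confidence, z = 1.960.
n = p̂(1−p̂)(z/E)² = 0.372 × 0.628 × (1.960/0.1)² = 89.75
Round up: n = 90.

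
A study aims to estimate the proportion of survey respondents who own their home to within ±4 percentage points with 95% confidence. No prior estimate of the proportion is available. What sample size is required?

For a proportion with margin E = 0.04 at 95% confidence, z = 1.960.
With no prior estimate, use p = 0.5, which maximizes p(1−p) at 0.25.
n = 0.25 × (z/E)² = 0.25 × (1.960/0.04)² = 600.25
Round up: n = 601.

601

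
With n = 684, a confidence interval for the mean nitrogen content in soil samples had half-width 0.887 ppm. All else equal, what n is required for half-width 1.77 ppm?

Margin of error scales as 1/√n, so n₂ = n₁·(E₁/E₂)².
n₂ = 684 × (0.887/1.77)² = 684 × 0.2511 = 171.75
Round up: n₂ = 172.

n = 172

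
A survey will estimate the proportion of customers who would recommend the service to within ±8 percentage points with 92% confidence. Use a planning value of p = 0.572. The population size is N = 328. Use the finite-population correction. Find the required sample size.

For a proportion with margin E = 0.08 at 92% confidence, z = 1.751.
n = p̂(1−p̂)(z/E)² = 0.572 × 0.428 × (1.751/0.08)² = 117.28 — call this n₀.
Finite-population correction with N = 328: n = n₀ / (1 + (n₀−1)/N) = 117.28 / 1.355 = 86.55
Round up: n = 87.

n = 87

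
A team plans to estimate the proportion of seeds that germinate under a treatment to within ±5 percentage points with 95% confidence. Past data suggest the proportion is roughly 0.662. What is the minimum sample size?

344

For a proportion with margin E = 0.05 at 95% confidence, z = 1.960.
n = p̂(1−p̂)(z/E)² = 0.662 × 0.338 × (1.960/0.05)² = 343.83
Round up: n = 344.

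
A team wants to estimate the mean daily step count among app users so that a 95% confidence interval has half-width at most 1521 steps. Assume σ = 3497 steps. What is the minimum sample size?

n = 21

For a mean, the margin of error is E = z·σ/√n, so n = (zσ/E)².
At 95% confidence, z = 1.960.
n = (1.960 × 3497 / 1521)² = 20.31
Round up: n = 21.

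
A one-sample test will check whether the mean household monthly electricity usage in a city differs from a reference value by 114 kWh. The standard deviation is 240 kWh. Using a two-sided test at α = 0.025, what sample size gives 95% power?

67

For a one-sample z-test, n = ((z_{α/2} + z_β)·σ/δ)².
z_{α/2} = 2.241 (two-sided α = 0.025); z_β = 1.645 (power 95% → β = 0.05).
n = (3.886 × 240 / 114)² = 66.93
Round up: n = 67.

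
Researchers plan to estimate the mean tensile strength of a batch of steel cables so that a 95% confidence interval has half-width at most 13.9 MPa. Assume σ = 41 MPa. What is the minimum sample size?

For a mean, the margin of error is E = z·σ/√n, so n = (zσ/E)².
At 95% confidence, z = 1.960.
n = (1.960 × 41 / 13.9)² = 33.42
Round up: n = 34.

34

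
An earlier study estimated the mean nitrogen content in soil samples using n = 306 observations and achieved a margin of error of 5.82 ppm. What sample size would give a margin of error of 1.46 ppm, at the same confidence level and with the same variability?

Margin of error scales as 1/√n, so n₂ = n₁·(E₁/E₂)².
n₂ = 306 × (5.82/1.46)² = 306 × 15.89 = 4862.34
Round up: n₂ = 4863.

4863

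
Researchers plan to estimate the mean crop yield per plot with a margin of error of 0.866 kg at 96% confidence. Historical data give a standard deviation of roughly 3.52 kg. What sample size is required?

For a mean, the margin of error is E = z·σ/√n, so n = (zσ/E)².
At 96% confidence, z = 2.054.
n = (2.054 × 3.52 / 0.866)² = 69.70
Round up: n = 70.

n = 70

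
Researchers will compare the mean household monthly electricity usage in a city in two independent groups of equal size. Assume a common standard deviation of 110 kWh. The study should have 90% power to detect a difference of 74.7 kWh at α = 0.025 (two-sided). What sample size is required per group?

For two equal groups, n per group = 2·((z_{α/2} + z_β)·σ/δ)².
z_{α/2} = 2.241; z_β = 1.282 (power 90%).
n = 2 × (3.523 × 110 / 74.7)² = 2 × 26.91 = 53.82
Round up: n = 54 per group.

54 per group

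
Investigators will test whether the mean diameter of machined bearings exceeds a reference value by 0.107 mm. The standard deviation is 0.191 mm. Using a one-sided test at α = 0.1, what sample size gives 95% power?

28

For a one-sample z-test, n = ((z_α + z_β)·σ/δ)².
z_α = 1.282 (one-sided α = 0.1); z_β = 1.645 (power 95% → β = 0.05).
n = (2.927 × 0.191 / 0.107)² = 27.30
Round up: n = 28.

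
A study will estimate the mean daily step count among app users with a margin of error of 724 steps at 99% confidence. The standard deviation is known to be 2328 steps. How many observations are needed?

For a mean, the margin of error is E = z·σ/√n, so n = (zσ/E)².
At 99% confidence, z = 2.576.
n = (2.576 × 2328 / 724)² = 68.61
Round up: n = 69.

69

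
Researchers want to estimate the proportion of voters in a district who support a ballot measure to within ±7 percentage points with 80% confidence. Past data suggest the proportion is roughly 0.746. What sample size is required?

For a proportion with margin E = 0.07 at 80% confidence, z = 1.282.
n = p̂(1−p̂)(z/E)² = 0.746 × 0.254 × (1.282/0.07)² = 63.56
Round up: n = 64.

64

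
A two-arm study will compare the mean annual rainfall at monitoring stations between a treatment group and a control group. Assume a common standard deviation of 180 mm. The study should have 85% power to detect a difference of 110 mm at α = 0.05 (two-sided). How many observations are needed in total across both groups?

98 total

For two equal groups, n per group = 2·((z_{α/2} + z_β)·σ/δ)².
z_{α/2} = 1.960; z_β = 1.036 (power 85%).
n = 2 × (2.996 × 180 / 110)² = 2 × 24.03 = 48.06
Round up: n = 49 per group.
Total across both groups: 2 × 49 = 98.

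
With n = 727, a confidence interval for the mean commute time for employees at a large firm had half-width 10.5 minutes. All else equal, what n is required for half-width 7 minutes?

Margin of error scales as 1/√n, so n₂ = n₁·(E₁/E₂)².
n₂ = 727 × (10.5/7)² = 727 × 2.25 = 1635.75
Round up: n₂ = 1636.

1636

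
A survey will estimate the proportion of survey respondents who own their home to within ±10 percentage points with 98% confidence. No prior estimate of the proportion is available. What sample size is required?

For a proportion with margin E = 0.1 at 98% confidence, z = 2.326.
With no prior estimate, use p = 0.5, which maximizes p(1−p) at 0.25.
n = 0.25 × (z/E)² = 0.25 × (2.326/0.1)² = 135.26
Round up: n = 136.

136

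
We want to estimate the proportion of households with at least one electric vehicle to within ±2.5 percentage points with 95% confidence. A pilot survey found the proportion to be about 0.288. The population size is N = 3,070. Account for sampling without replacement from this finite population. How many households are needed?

894

For a proportion with margin E = 0.025 at 95% confidence, z = 1.960.
n = p̂(1−p̂)(z/E)² = 0.288 × 0.712 × (1.960/0.025)² = 1260.39 — call this n₀.
Finite-population correction with N = 3,070: n = n₀ / (1 + (n₀−1)/N) = 1260.39 / 1.41 = 893.89
Round up: n = 894.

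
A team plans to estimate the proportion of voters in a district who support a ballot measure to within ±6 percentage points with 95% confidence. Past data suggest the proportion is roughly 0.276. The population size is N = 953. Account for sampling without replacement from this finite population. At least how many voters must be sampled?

For a proportion with margin E = 0.06 at 95% confidence, z = 1.960.
n = p̂(1−p̂)(z/E)² = 0.276 × 0.724 × (1.960/0.06)² = 213.23 — call this n₀.
Finite-population correction with N = 953: n = n₀ / (1 + (n₀−1)/N) = 213.23 / 1.223 = 174.35
Round up: n = 175.

n = 175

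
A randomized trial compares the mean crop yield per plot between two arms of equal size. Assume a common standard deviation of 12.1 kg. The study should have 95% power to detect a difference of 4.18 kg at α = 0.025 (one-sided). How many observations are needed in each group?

218 per group

For two equal groups, n per group = 2·((z_α + z_β)·σ/δ)².
z_α = 1.960; z_β = 1.645 (power 95%).
n = 2 × (3.605 × 12.1 / 4.18)² = 2 × 108.90 = 217.80
Round up: n = 218 per group.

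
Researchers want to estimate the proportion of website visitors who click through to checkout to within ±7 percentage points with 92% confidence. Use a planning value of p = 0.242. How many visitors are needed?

For a proportion with margin E = 0.07 at 92% confidence, z = 1.751.
n = p̂(1−p̂)(z/E)² = 0.242 × 0.758 × (1.751/0.07)² = 114.78
Round up: n = 115.

115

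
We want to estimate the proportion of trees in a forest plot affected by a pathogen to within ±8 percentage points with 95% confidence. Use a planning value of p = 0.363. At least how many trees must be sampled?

n = 139

For a proportion with margin E = 0.08 at 95% confidence, z = 1.960.
n = p̂(1−p̂)(z/E)² = 0.363 × 0.637 × (1.960/0.08)² = 138.80
Round up: n = 139.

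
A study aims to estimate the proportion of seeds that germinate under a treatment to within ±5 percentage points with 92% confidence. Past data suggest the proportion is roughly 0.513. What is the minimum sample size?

307

For a proportion with margin E = 0.05 at 92% confidence, z = 1.751.
n = p̂(1−p̂)(z/E)² = 0.513 × 0.487 × (1.751/0.05)² = 306.39
Round up: n = 307.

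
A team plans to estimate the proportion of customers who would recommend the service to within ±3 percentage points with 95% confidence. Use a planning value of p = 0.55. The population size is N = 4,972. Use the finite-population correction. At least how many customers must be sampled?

For a proportion with margin E = 0.03 at 95% confidence, z = 1.960.
n = p̂(1−p̂)(z/E)² = 0.55 × 0.45 × (1.960/0.03)² = 1056.44 — call this n₀.
Finite-population correction with N = 4,972: n = n₀ / (1 + (n₀−1)/N) = 1056.44 / 1.212 = 871.65
Round up: n = 872.

n = 872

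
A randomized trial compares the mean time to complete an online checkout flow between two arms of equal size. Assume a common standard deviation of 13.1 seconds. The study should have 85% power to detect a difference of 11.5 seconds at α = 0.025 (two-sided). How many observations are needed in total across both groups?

56 total

For two equal groups, n per group = 2·((z_{α/2} + z_β)·σ/δ)².
z_{α/2} = 2.241; z_β = 1.036 (power 85%).
n = 2 × (3.277 × 13.1 / 11.5)² = 2 × 13.93 = 27.86
Round up: n = 28 per group.
Total across both groups: 2 × 28 = 56.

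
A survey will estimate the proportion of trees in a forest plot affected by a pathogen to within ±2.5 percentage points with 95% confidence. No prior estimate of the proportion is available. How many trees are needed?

1537

For a proportion with margin E = 0.025 at 95% confidence, z = 1.960.
With no prior estimate, use p = 0.5, which maximizes p(1−p) at 0.25.
n = 0.25 × (z/E)² = 0.25 × (1.960/0.025)² = 1536.64
Round up: n = 1537.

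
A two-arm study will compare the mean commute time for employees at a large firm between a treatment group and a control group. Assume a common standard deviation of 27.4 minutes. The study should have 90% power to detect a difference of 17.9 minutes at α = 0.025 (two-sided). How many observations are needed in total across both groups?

For two equal groups, n per group = 2·((z_{α/2} + z_β)·σ/δ)².
z_{α/2} = 2.241; z_β = 1.282 (power 90%).
n = 2 × (3.523 × 27.4 / 17.9)² = 2 × 29.08 = 58.16
Round up: n = 59 per group.
Total across both groups: 2 × 59 = 118.

118 total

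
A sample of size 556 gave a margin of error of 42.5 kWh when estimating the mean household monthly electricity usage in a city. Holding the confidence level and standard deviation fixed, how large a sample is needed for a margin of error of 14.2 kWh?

Margin of error scales as 1/√n, so n₂ = n₁·(E₁/E₂)².
n₂ = 556 × (42.5/14.2)² = 556 × 8.958 = 4980.65
Round up: n₂ = 4981.

n = 4981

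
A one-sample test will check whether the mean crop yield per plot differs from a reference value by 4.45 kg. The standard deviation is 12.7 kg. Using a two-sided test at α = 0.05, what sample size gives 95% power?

106

For a one-sample z-test, n = ((z_{α/2} + z_β)·σ/δ)².
z_{α/2} = 1.960 (two-sided α = 0.05); z_β = 1.645 (power 95% → β = 0.05).
n = (3.605 × 12.7 / 4.45)² = 105.85
Round up: n = 106.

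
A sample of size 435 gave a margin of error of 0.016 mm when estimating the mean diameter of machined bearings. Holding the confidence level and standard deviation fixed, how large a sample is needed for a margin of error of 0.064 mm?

28

Margin of error scales as 1/√n, so n₂ = n₁·(E₁/E₂)².
n₂ = 435 × (0.016/0.064)² = 435 × 0.0625 = 27.19
Round up: n₂ = 28.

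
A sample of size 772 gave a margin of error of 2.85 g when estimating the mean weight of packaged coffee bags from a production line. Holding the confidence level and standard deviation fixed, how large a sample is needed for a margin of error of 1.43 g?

n = 3067

Margin of error scales as 1/√n, so n₂ = n₁·(E₁/E₂)².
n₂ = 772 × (2.85/1.43)² = 772 × 3.972 = 3066.38
Round up: n₂ = 3067.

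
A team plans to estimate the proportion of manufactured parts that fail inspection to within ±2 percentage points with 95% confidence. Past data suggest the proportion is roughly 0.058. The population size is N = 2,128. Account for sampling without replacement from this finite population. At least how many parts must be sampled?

422

For a proportion with margin E = 0.02 at 95% confidence, z = 1.960.
n = p̂(1−p̂)(z/E)² = 0.058 × 0.942 × (1.960/0.02)² = 524.72 — call this n₀.
Finite-population correction with N = 2,128: n = n₀ / (1 + (n₀−1)/N) = 524.72 / 1.246 = 421.12
Round up: n = 422.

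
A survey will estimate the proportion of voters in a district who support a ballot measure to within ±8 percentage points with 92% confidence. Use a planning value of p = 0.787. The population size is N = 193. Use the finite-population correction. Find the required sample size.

For a proportion with margin E = 0.08 at 92% confidence, z = 1.751.
n = p̂(1−p̂)(z/E)² = 0.787 × 0.213 × (1.751/0.08)² = 80.31 — call this n₀.
Finite-population correction with N = 193: n = n₀ / (1 + (n₀−1)/N) = 80.31 / 1.411 = 56.92
Round up: n = 57.

57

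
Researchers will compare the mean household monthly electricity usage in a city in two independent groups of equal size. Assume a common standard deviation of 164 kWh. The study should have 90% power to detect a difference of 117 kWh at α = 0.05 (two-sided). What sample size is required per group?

For two equal groups, n per group = 2·((z_{α/2} + z_β)·σ/δ)².
z_{α/2} = 1.960; z_β = 1.282 (power 90%).
n = 2 × (3.242 × 164 / 117)² = 2 × 20.65 = 41.30
Round up: n = 42 per group.

42 per group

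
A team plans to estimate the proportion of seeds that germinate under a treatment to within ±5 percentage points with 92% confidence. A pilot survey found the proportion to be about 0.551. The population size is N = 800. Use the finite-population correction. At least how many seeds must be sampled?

For a proportion with margin E = 0.05 at 92% confidence, z = 1.751.
n = p̂(1−p̂)(z/E)² = 0.551 × 0.449 × (1.751/0.05)² = 303.41 — call this n₀.
Finite-population correction with N = 800: n = n₀ / (1 + (n₀−1)/N) = 303.41 / 1.378 = 220.18
Round up: n = 221.

221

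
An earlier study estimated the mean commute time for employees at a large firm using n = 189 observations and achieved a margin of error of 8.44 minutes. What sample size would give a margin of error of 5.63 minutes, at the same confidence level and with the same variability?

n = 425

Margin of error scales as 1/√n, so n₂ = n₁·(E₁/E₂)².
n₂ = 189 × (8.44/5.63)² = 189 × 2.247 = 424.68
Round up: n₂ = 425.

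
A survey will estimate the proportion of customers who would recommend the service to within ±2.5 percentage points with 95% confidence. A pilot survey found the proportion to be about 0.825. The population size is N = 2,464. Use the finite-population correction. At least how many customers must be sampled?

For a proportion with margin E = 0.025 at 95% confidence, z = 1.960.
n = p̂(1−p̂)(z/E)² = 0.825 × 0.175 × (1.960/0.025)² = 887.41 — call this n₀.
Finite-population correction with N = 2,464: n = n₀ / (1 + (n₀−1)/N) = 887.41 / 1.36 = 652.51
Round up: n = 653.

n = 653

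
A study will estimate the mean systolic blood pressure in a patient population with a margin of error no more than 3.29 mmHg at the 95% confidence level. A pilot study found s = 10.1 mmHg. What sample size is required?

n = 37

For a mean, the margin of error is E = z·σ/√n, so n = (zσ/E)².
At 95% confidence, z = 1.960.
n = (1.960 × 10.1 / 3.29)² = 36.20
Round up: n = 37.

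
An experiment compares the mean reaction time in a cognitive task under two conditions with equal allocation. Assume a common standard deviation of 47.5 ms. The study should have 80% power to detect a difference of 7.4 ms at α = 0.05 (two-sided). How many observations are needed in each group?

647 per group

For two equal groups, n per group = 2·((z_{α/2} + z_β)·σ/δ)².
z_{α/2} = 1.960; z_β = 0.842 (power 80%).
n = 2 × (2.802 × 47.5 / 7.4)² = 2 × 323.49 = 646.98
Round up: n = 647 per group.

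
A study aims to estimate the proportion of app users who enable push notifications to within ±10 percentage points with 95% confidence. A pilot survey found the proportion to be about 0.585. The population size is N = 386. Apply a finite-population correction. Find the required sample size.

For a proportion with margin E = 0.1 at 95% confidence, z = 1.960.
n = p̂(1−p̂)(z/E)² = 0.585 × 0.415 × (1.960/0.1)² = 93.26 — call this n₀.
Finite-population correction with N = 386: n = n₀ / (1 + (n₀−1)/N) = 93.26 / 1.239 = 75.27
Round up: n = 76.

76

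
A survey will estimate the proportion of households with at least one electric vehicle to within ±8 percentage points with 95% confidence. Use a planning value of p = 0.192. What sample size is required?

For a proportion with margin E = 0.08 at 95% confidence, z = 1.960.
n = p̂(1−p̂)(z/E)² = 0.192 × 0.808 × (1.960/0.08)² = 93.12
Round up: n = 94.

94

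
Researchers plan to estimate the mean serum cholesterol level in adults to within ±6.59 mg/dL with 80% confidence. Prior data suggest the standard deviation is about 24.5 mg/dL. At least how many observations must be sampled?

23

For a mean, the margin of error is E = z·σ/√n, so n = (zσ/E)².
At 80% confidence, z = 1.282.
n = (1.282 × 24.5 / 6.59)² = 22.72
Round up: n = 23.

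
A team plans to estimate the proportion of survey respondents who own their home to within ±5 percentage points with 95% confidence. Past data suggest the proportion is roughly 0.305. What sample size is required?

n = 326

For a proportion with margin E = 0.05 at 95% confidence, z = 1.960.
n = p̂(1−p̂)(z/E)² = 0.305 × 0.695 × (1.960/0.05)² = 325.73
Round up: n = 326.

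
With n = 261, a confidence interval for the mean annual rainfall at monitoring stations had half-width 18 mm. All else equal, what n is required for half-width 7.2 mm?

Margin of error scales as 1/√n, so n₂ = n₁·(E₁/E₂)².
n₂ = 261 × (18/7.2)² = 261 × 6.25 = 1631.25
Round up: n₂ = 1632.

1632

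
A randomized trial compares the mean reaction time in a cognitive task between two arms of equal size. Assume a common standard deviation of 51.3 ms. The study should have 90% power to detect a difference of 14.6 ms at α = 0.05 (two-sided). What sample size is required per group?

260 per group

For two equal groups, n per group = 2·((z_{α/2} + z_β)·σ/δ)².
z_{α/2} = 1.960; z_β = 1.282 (power 90%).
n = 2 × (3.242 × 51.3 / 14.6)² = 2 × 129.76 = 259.52
Round up: n = 260 per group.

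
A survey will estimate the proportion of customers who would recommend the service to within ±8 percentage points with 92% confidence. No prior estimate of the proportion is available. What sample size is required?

For a proportion with margin E = 0.08 at 92% confidence, z = 1.751.
With no prior estimate, use p = 0.5, which maximizes p(1−p) at 0.25.
n = 0.25 × (z/E)² = 0.25 × (1.751/0.08)² = 119.77
Round up: n = 120.

n = 120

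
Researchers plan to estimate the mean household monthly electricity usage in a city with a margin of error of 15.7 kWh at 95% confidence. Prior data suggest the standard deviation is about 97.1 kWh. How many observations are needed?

For a mean, the margin of error is E = z·σ/√n, so n = (zσ/E)².
At 95% confidence, z = 1.960.
n = (1.960 × 97.1 / 15.7)² = 146.94
Round up: n = 147.

147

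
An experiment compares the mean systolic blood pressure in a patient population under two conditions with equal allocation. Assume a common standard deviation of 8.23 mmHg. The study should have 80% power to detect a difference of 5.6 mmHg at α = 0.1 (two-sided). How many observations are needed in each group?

For two equal groups, n per group = 2·((z_{α/2} + z_β)·σ/δ)².
z_{α/2} = 1.645; z_β = 0.842 (power 80%).
n = 2 × (2.487 × 8.23 / 5.6)² = 2 × 13.36 = 26.72
Round up: n = 27 per group.

27 per group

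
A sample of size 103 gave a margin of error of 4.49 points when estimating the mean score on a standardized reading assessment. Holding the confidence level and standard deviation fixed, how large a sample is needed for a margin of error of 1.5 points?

923

Margin of error scales as 1/√n, so n₂ = n₁·(E₁/E₂)².
n₂ = 103 × (4.49/1.5)² = 103 × 8.96 = 922.88
Round up: n₂ = 923.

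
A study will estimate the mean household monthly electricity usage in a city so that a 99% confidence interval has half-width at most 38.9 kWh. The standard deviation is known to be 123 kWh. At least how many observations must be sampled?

For a mean, the margin of error is E = z·σ/√n, so n = (zσ/E)².
At 99% confidence, z = 2.576.
n = (2.576 × 123 / 38.9)² = 66.34
Round up: n = 67.

67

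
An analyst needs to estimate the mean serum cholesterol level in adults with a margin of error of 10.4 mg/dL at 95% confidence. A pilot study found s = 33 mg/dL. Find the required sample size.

For a mean, the margin of error is E = z·σ/√n, so n = (zσ/E)².
At 95% confidence, z = 1.960.
n = (1.960 × 33 / 10.4)² = 38.68
Round up: n = 39.

39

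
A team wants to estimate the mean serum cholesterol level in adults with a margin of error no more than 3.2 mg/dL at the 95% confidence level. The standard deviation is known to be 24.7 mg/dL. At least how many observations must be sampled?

For a mean, the margin of error is E = z·σ/√n, so n = (zσ/E)².
At 95% confidence, z = 1.960.
n = (1.960 × 24.7 / 3.2)² = 228.88
Round up: n = 229.

n = 229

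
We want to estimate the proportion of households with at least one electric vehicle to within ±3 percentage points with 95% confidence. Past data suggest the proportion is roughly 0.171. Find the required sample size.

For a proportion with margin E = 0.03 at 95% confidence, z = 1.960.
n = p̂(1−p̂)(z/E)² = 0.171 × 0.829 × (1.960/0.03)² = 605.09
Round up: n = 606.

606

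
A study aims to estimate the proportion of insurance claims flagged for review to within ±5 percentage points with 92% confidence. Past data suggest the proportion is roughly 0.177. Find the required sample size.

For a proportion with margin E = 0.05 at 92% confidence, z = 1.751.
n = p̂(1−p̂)(z/E)² = 0.177 × 0.823 × (1.751/0.05)² = 178.65
Round up: n = 179.

n = 179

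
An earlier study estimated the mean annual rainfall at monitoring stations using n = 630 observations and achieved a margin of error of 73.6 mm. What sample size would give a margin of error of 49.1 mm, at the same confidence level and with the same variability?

n = 1416

Margin of error scales as 1/√n, so n₂ = n₁·(E₁/E₂)².
n₂ = 630 × (73.6/49.1)² = 630 × 2.247 = 1415.61
Round up: n₂ = 1416.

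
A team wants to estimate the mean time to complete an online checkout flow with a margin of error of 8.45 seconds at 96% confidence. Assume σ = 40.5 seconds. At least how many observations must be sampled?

For a mean, the margin of error is E = z·σ/√n, so n = (zσ/E)².
At 96% confidence, z = 2.054.
n = (2.054 × 40.5 / 8.45)² = 96.92
Round up: n = 97.

n = 97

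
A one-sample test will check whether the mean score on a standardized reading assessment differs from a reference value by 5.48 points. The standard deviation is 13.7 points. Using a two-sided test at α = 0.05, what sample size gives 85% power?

57

For a one-sample z-test, n = ((z_{α/2} + z_β)·σ/δ)².
z_{α/2} = 1.960 (two-sided α = 0.05); z_β = 1.036 (power 85% → β = 0.15).
n = (2.996 × 13.7 / 5.48)² = 56.10
Round up: n = 57.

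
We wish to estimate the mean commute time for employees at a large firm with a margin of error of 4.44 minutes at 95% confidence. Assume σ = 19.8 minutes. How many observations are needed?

For a mean, the margin of error is E = z·σ/√n, so n = (zσ/E)².
At 95% confidence, z = 1.960.
n = (1.960 × 19.8 / 4.44)² = 76.40
Round up: n = 77.

77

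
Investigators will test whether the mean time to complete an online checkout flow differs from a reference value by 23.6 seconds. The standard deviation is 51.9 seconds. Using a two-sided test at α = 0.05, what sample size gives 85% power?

44

For a one-sample z-test, n = ((z_{α/2} + z_β)·σ/δ)².
z_{α/2} = 1.960 (two-sided α = 0.05); z_β = 1.036 (power 85% → β = 0.15).
n = (2.996 × 51.9 / 23.6)² = 43.41
Round up: n = 44.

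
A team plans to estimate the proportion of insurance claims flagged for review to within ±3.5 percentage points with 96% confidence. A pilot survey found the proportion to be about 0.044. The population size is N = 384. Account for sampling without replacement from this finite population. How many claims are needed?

106

For a proportion with margin E = 0.035 at 96% confidence, z = 2.054.
n = p̂(1−p̂)(z/E)² = 0.044 × 0.956 × (2.054/0.035)² = 144.87 — call this n₀.
Finite-population correction with N = 384: n = n₀ / (1 + (n₀−1)/N) = 144.87 / 1.375 = 105.36
Round up: n = 106.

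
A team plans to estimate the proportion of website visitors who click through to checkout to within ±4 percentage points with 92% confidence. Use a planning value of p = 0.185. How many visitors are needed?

For a proportion with margin E = 0.04 at 92% confidence, z = 1.751.
n = p̂(1−p̂)(z/E)² = 0.185 × 0.815 × (1.751/0.04)² = 288.92
Round up: n = 289.

n = 289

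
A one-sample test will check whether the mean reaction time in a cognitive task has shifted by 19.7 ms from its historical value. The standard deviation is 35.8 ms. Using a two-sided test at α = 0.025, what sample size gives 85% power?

For a one-sample z-test, n = ((z_{α/2} + z_β)·σ/δ)².
z_{α/2} = 2.241 (two-sided α = 0.025); z_β = 1.036 (power 85% → β = 0.15).
n = (3.277 × 35.8 / 19.7)² = 35.46
Round up: n = 36.

36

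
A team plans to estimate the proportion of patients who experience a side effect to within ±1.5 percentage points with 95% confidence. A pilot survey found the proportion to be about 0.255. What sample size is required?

For a proportion with margin E = 0.015 at 95% confidence, z = 1.960.
n = p̂(1−p̂)(z/E)² = 0.255 × 0.745 × (1.960/0.015)² = 3243.59
Round up: n = 3244.

3244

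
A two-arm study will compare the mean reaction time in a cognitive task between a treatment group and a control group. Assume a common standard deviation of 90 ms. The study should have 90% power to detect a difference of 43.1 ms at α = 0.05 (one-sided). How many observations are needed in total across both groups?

For two equal groups, n per group = 2·((z_α + z_β)·σ/δ)².
z_α = 1.645; z_β = 1.282 (power 90%).
n = 2 × (2.927 × 90 / 43.1)² = 2 × 37.36 = 74.72
Round up: n = 75 per group.
Total across both groups: 2 × 75 = 150.

150 total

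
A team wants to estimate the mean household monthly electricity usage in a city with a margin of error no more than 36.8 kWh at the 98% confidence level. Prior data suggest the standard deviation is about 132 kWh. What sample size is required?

For a mean, the margin of error is E = z·σ/√n, so n = (zσ/E)².
At 98% confidence, z = 2.326.
n = (2.326 × 132 / 36.8)² = 69.61
Round up: n = 70.

n = 70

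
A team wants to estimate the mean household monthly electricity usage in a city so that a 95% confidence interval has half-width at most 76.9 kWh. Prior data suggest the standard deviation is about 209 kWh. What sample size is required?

29

For a mean, the margin of error is E = z·σ/√n, so n = (zσ/E)².
At 95% confidence, z = 1.960.
n = (1.960 × 209 / 76.9)² = 28.38
Round up: n = 29.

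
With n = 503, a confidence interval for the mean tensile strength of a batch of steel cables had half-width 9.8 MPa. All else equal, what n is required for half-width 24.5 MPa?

Margin of error scales as 1/√n, so n₂ = n₁·(E₁/E₂)².
n₂ = 503 × (9.8/24.5)² = 503 × 0.16 = 80.48
Round up: n₂ = 81.

81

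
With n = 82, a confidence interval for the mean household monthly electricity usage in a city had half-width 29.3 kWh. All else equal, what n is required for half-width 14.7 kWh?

Margin of error scales as 1/√n, so n₂ = n₁·(E₁/E₂)².
n₂ = 82 × (29.3/14.7)² = 82 × 3.973 = 325.79
Round up: n₂ = 326.

326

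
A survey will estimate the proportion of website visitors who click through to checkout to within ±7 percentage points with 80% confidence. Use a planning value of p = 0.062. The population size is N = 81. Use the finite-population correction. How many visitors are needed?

16

For a proportion with margin E = 0.07 at 80% confidence, z = 1.282.
n = p̂(1−p̂)(z/E)² = 0.062 × 0.938 × (1.282/0.07)² = 19.51 — call this n₀.
Finite-population correction with N = 81: n = n₀ / (1 + (n₀−1)/N) = 19.51 / 1.229 = 15.87
Round up: n = 16.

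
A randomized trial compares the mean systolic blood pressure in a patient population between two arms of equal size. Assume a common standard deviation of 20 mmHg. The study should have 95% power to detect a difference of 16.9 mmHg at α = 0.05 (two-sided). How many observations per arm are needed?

For two equal groups, n per group = 2·((z_{α/2} + z_β)·σ/δ)².
z_{α/2} = 1.960; z_β = 1.645 (power 95%).
n = 2 × (3.605 × 20 / 16.9)² = 2 × 18.20 = 36.40
Round up: n = 37 per group.

37 per group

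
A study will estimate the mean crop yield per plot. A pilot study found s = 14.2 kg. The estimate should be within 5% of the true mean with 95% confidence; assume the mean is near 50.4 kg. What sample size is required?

122

For a mean, the margin of error is E = z·σ/√n, so n = (zσ/E)².
At 95% confidence, z = 1.960.
E = 5% of 50.4 = 2.52 kg.
n = (1.960 × 14.2 / 2.52)² = 121.98
Round up: n = 122.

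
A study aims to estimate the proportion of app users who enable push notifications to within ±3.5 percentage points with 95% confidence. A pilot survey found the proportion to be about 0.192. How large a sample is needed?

For a proportion with margin E = 0.035 at 95% confidence, z = 1.960.
n = p̂(1−p̂)(z/E)² = 0.192 × 0.808 × (1.960/0.035)² = 486.51
Round up: n = 487.

n = 487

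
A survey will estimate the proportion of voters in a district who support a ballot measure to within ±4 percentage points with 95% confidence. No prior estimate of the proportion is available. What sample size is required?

For a proportion with margin E = 0.04 at 95% confidence, z = 1.960.
With no prior estimate, use p = 0.5, which maximizes p(1−p) at 0.25.
n = 0.25 × (z/E)² = 0.25 × (1.960/0.04)² = 600.25
Round up: n = 601.

601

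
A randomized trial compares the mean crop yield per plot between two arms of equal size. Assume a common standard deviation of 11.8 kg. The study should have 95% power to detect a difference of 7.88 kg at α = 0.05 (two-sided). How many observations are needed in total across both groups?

118 total

For two equal groups, n per group = 2·((z_{α/2} + z_β)·σ/δ)².
z_{α/2} = 1.960; z_β = 1.645 (power 95%).
n = 2 × (3.605 × 11.8 / 7.88)² = 2 × 29.14 = 58.28
Round up: n = 59 per group.
Total across both groups: 2 × 59 = 118.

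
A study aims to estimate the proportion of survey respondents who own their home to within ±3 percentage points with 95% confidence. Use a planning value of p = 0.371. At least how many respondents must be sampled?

997

For a proportion with margin E = 0.03 at 95% confidence, z = 1.960.
n = p̂(1−p̂)(z/E)² = 0.371 × 0.629 × (1.960/0.03)² = 996.08
Round up: n = 997.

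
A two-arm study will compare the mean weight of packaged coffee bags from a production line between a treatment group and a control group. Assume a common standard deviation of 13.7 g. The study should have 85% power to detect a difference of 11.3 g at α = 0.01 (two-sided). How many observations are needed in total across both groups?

For two equal groups, n per group = 2·((z_{α/2} + z_β)·σ/δ)².
z_{α/2} = 2.576; z_β = 1.036 (power 85%).
n = 2 × (3.612 × 13.7 / 11.3)² = 2 × 19.18 = 38.36
Round up: n = 39 per group.
Total across both groups: 2 × 39 = 78.

78 total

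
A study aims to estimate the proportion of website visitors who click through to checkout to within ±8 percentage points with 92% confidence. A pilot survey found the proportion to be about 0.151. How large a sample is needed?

62

For a proportion with margin E = 0.08 at 92% confidence, z = 1.751.
n = p̂(1−p̂)(z/E)² = 0.151 × 0.849 × (1.751/0.08)² = 61.42
Round up: n = 62.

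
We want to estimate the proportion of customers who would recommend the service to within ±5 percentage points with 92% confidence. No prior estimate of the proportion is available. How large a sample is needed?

For a proportion with margin E = 0.05 at 92% confidence, z = 1.751.
With no prior estimate, use p = 0.5, which maximizes p(1−p) at 0.25.
n = 0.25 × (z/E)² = 0.25 × (1.751/0.05)² = 306.60
Round up: n = 307.

307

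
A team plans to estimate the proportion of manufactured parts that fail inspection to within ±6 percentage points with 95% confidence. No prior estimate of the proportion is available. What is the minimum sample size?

267

For a proportion with margin E = 0.06 at 95% confidence, z = 1.960.
With no prior estimate, use p = 0.5, which maximizes p(1−p) at 0.25.
n = 0.25 × (z/E)² = 0.25 × (1.960/0.06)² = 266.78
Round up: n = 267.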